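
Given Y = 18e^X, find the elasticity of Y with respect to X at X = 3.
Elasticity = 3

Elasticity = (dY/dX) · (X/Y)

dY/dX = 18·e^X
At X = 3: dY/dX = 18·e^3, Y = 18·e^3

Elasticity = (18·e^3) · (3 / (18·e^3)) = 3

Interpretation: for a small percentage change in X, the percentage change in Y is approximately 3.00 times as large.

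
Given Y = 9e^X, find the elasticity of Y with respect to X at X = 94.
Elasticity = 94

Elasticity = (dY/dX) · (X/Y)

dY/dX = 9·e^X
At X = 94: dY/dX = 9·e^94, Y = 9·e^94

Elasticity = (9·e^94) · (94 / (9·e^94)) = 94

Interpretation: for a small percentage change in X, the percentage change in Y is approximately 94.00 times as large.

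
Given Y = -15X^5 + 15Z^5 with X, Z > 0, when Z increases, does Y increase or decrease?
Y increases

Taking the partial derivative:
∂Y/∂Z = 75Z^4

∂Y/∂Z = 75Z^4 > 0 (assuming positive values)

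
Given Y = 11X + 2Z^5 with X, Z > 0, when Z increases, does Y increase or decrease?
Y increases

Taking the partial derivative:
∂Y/∂Z = 10Z^4

∂Y/∂Z = 10Z^4 > 0 (assuming positive values)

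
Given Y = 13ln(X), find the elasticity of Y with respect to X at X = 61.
Elasticity = 1/ln(61) ≈ 0.2433

Elasticity = (dY/dX) · (X/Y)

dY/dX = 13/X
At X = 61: dY/dX = 13/61, Y = 13·ln(61)

Elasticity = (13/61) · (61 / (13·ln(61))) = 1/ln(61) ≈ 0.2433

Interpretation: for a small percentage change in X, the percentage change in Y is approximately 0.24 times as large.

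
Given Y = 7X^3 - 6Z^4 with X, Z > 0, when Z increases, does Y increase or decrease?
Y decreases

Taking the partial derivative:
∂Y/∂Z = -24Z^3

∂Y/∂Z = -24Z^3 < 0 (assuming positive values)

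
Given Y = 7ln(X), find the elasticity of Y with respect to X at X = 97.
Elasticity = 1/ln(97) ≈ 0.2186

Elasticity = (dY/dX) · (X/Y)

dY/dX = 7/X
At X = 97: dY/dX = 7/97, Y = 7·ln(97)

Elasticity = (7/97) · (97 / (7·ln(97))) = 1/ln(97) ≈ 0.2186

Interpretation: for a small percentage change in X, the percentage change in Y is approximately 0.22 times as large.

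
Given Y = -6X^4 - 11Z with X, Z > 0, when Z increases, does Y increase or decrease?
Y decreases

Taking the partial derivative:
∂Y/∂Z = -11

∂Y/∂Z = -11 < 0 (assuming positive values)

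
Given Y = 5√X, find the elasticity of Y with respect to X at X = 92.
Elasticity = 1/2

Elasticity = (dY/dX) · (X/Y)

dY/dX = 5/(2·√X)
At X = 92: dY/dX = 5·√23/92, Y = 10·√23

Elasticity = (5·√23/92) · (92 / (10·√23)) = 1/2

Interpretation: for a small percentage change in X, the percentage change in Y is approximately 0.50 times as large.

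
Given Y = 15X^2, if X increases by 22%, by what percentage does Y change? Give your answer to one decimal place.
48.8%

For Y = 15X^2:
If X → X(1 + 0.22)
Then Y → Y · (1 + 0.22)^2
     = Y · 1.4884

Percentage change = ((1 + 0.22)^2 − 1) × 100% ≈ 48.8%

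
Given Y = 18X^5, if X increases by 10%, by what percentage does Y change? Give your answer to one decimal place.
61.1%

For Y = 18X^5:
If X → X(1 + 0.1)
Then Y → Y · (1 + 0.1)^5
     ≈ Y · 1.6105

Percentage change = ((1 + 0.1)^5 − 1) × 100% ≈ 61.1%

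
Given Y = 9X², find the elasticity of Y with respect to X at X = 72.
Elasticity = 2

Elasticity = (dY/dX) · (X/Y)

dY/dX = 18·X
At X = 72: dY/dX = 1296, Y = 46656

Elasticity = 1296 · (72 / 46656) = 2

Interpretation: for a small percentage change in X, the percentage change in Y is approximately 2.00 times as large.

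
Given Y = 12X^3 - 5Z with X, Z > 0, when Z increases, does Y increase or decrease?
Y decreases

Taking the partial derivative:
∂Y/∂Z = -5

∂Y/∂Z = -5 < 0 (assuming positive values)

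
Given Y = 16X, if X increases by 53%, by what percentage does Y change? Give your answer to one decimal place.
53.0%

For Y = 16X:
If X → X(1 + 0.53)
Then Y → Y · (1 + 0.53)^1
     = Y · 1.5300

Percentage change = ((1 + 0.53)^1 − 1) × 100% = 53.0%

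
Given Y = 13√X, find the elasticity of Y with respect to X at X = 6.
Elasticity = 1/2

Elasticity = (dY/dX) · (X/Y)

dY/dX = 13/(2·√X)
At X = 6: dY/dX = 13·√6/12, Y = 13·√6

Elasticity = (13·√6/12) · (6 / (13·√6)) = 1/2

Interpretation: for a small percentage change in X, the percentage change in Y is approximately 0.50 times as large.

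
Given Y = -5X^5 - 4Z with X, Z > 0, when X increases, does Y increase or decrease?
Y decreases

Taking the partial derivative:
∂Y/∂X = -25X^4

∂Y/∂X = -25X^4 < 0 (assuming positive values)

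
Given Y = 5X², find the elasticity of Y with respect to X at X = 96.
Elasticity = 2

Elasticity = (dY/dX) · (X/Y)

dY/dX = 10·X
At X = 96: dY/dX = 960, Y = 46080

Elasticity = 960 · (96 / 46080) = 2

Interpretation: for a small percentage change in X, the percentage change in Y is approximately 2.00 times as large.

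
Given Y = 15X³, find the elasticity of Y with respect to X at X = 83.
Elasticity = 3

Elasticity = (dY/dX) · (X/Y)

dY/dX = 45·X²
At X = 83: dY/dX = 310005, Y = 8576805

Elasticity = 310005 · (83 / 8576805) = 3

Interpretation: for a small percentage change in X, the percentage change in Y is approximately 3.00 times as large.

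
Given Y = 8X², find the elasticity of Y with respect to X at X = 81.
Elasticity = 2

Elasticity = (dY/dX) · (X/Y)

dY/dX = 16·X
At X = 81: dY/dX = 1296, Y = 52488

Elasticity = 1296 · (81 / 52488) = 2

Interpretation: for a small percentage change in X, the percentage change in Y is approximately 2.00 times as large.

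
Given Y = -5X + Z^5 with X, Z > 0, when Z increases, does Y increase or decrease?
Y increases

Taking the partial derivative:
∂Y/∂Z = 5Z^4

∂Y/∂Z = 5Z^4 > 0 (assuming positive values)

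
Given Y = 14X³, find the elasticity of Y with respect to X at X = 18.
Elasticity = 3

Elasticity = (dY/dX) · (X/Y)

dY/dX = 42·X²
At X = 18: dY/dX = 13608, Y = 81648

Elasticity = 13608 · (18 / 81648) = 3

Interpretation: for a small percentage change in X, the percentage change in Y is approximately 3.00 times as large.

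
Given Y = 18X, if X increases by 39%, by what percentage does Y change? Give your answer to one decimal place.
39.0%

For Y = 18X:
If X → X(1 + 0.39)
Then Y → Y · (1 + 0.39)^1
     = Y · 1.3900

Percentage change = ((1 + 0.39)^1 − 1) × 100% = 39.0%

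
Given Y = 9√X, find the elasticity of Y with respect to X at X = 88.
Elasticity = 1/2

Elasticity = (dY/dX) · (X/Y)

dY/dX = 9/(2·√X)
At X = 88: dY/dX = 9·√22/88, Y = 18·√22

Elasticity = (9·√22/88) · (88 / (18·√22)) = 1/2

Interpretation: for a small percentage change in X, the percentage change in Y is approximately 0.50 times as large.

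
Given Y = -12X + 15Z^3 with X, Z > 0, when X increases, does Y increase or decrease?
Y decreases

Taking the partial derivative:
∂Y/∂X = -12

∂Y/∂X = -12 < 0 (assuming positive values)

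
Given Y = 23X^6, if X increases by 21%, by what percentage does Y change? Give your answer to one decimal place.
213.8%

For Y = 23X^6:
If X → X(1 + 0.21)
Then Y → Y · (1 + 0.21)^6
     ≈ Y · 3.1384

Percentage change = ((1 + 0.21)^6 − 1) × 100% ≈ 213.8%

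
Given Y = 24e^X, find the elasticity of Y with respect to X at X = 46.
Elasticity = 46

Elasticity = (dY/dX) · (X/Y)

dY/dX = 24·e^X
At X = 46: dY/dX = 24·e^46, Y = 24·e^46

Elasticity = (24·e^46) · (46 / (24·e^46)) = 46

Interpretation: for a small percentage change in X, the percentage change in Y is approximately 46.00 times as large.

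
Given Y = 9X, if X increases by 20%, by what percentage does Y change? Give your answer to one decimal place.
20.0%

For Y = 9X:
If X → X(1 + 0.2)
Then Y → Y · (1 + 0.2)^1
     = Y · 1.2000

Percentage change = ((1 + 0.2)^1 − 1) × 100% = 20.0%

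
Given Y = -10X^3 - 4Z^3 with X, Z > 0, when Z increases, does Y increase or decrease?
Y decreases

Taking the partial derivative:
∂Y/∂Z = -12Z^2

∂Y/∂Z = -12Z^2 < 0 (assuming positive values)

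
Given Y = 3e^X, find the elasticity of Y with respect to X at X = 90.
Elasticity = 90

Elasticity = (dY/dX) · (X/Y)

dY/dX = 3·e^X
At X = 90: dY/dX = 3·e^90, Y = 3·e^90

Elasticity = (3·e^90) · (90 / (3·e^90)) = 90

Interpretation: for a small percentage change in X, the percentage change in Y is approximately 90.00 times as large.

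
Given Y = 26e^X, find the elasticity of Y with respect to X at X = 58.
Elasticity = 58

Elasticity = (dY/dX) · (X/Y)

dY/dX = 26·e^X
At X = 58: dY/dX = 26·e^58, Y = 26·e^58

Elasticity = (26·e^58) · (58 / (26·e^58)) = 58

Interpretation: for a small percentage change in X, the percentage change in Y is approximately 58.00 times as large.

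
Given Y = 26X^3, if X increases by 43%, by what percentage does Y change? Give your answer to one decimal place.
192.4%

For Y = 26X^3:
If X → X(1 + 0.43)
Then Y → Y · (1 + 0.43)^3
     ≈ Y · 2.9242

Percentage change = ((1 + 0.43)^3 − 1) × 100% ≈ 192.4%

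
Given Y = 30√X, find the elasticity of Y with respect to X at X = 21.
Elasticity = 1/2

Elasticity = (dY/dX) · (X/Y)

dY/dX = 15/√X
At X = 21: dY/dX = 5·√21/7, Y = 30·√21

Elasticity = (5·√21/7) · (21 / (30·√21)) = 1/2

Interpretation: for a small percentage change in X, the percentage change in Y is approximately 0.50 times as large.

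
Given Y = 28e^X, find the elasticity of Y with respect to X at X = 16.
Elasticity = 16

Elasticity = (dY/dX) · (X/Y)

dY/dX = 28·e^X
At X = 16: dY/dX = 28·e^16, Y = 28·e^16

Elasticity = (28·e^16) · (16 / (28·e^16)) = 16

Interpretation: for a small percentage change in X, the percentage change in Y is approximately 16.00 times as large.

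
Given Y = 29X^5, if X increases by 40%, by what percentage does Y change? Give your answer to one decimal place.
437.8%

For Y = 29X^5:
If X → X(1 + 0.4)
Then Y → Y · (1 + 0.4)^5
     ≈ Y · 5.3782

Percentage change = ((1 + 0.4)^5 − 1) × 100% ≈ 437.8%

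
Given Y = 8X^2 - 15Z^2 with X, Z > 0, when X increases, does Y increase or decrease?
Y increases

Taking the partial derivative:
∂Y/∂X = 16X

∂Y/∂X = 16X > 0 (assuming positive values)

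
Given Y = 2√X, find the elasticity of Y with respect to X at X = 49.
Elasticity = 1/2

Elasticity = (dY/dX) · (X/Y)

dY/dX = 1/√X
At X = 49: dY/dX = 1/7, Y = 14

Elasticity = (1/7) · (49 / 14) = 1/2

Interpretation: for a small percentage change in X, the percentage change in Y is approximately 0.50 times as large.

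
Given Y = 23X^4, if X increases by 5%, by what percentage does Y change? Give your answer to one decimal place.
21.6%

For Y = 23X^4:
If X → X(1 + 0.05)
Then Y → Y · (1 + 0.05)^4
     ≈ Y · 1.2155

Percentage change = ((1 + 0.05)^4 − 1) × 100% ≈ 21.6%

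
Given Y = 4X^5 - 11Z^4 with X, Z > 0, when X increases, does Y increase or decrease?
Y increases

Taking the partial derivative:
∂Y/∂X = 20X^4

∂Y/∂X = 20X^4 > 0 (assuming positive values)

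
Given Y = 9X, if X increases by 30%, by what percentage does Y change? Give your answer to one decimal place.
30.0%

For Y = 9X:
If X → X(1 + 0.3)
Then Y → Y · (1 + 0.3)^1
     = Y · 1.3000

Percentage change = ((1 + 0.3)^1 − 1) × 100% = 30.0%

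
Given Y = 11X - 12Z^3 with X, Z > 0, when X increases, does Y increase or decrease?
Y increases

Taking the partial derivative:
∂Y/∂X = 11

∂Y/∂X = 11 > 0 (assuming positive values)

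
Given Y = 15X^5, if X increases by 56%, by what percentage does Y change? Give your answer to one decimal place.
823.9%

For Y = 15X^5:
If X → X(1 + 0.56)
Then Y → Y · (1 + 0.56)^5
     ≈ Y · 9.2390

Percentage change = ((1 + 0.56)^5 − 1) × 100% ≈ 823.9%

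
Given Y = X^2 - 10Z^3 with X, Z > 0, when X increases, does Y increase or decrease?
Y increases

Taking the partial derivative:
∂Y/∂X = 2X

∂Y/∂X = 2X > 0 (assuming positive values)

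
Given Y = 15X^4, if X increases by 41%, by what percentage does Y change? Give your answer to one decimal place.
295.3%

For Y = 15X^4:
If X → X(1 + 0.41)
Then Y → Y · (1 + 0.41)^4
     ≈ Y · 3.9525

Percentage change = ((1 + 0.41)^4 − 1) × 100% ≈ 295.3%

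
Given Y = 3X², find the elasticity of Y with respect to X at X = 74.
Elasticity = 2

Elasticity = (dY/dX) · (X/Y)

dY/dX = 6·X
At X = 74: dY/dX = 444, Y = 16428

Elasticity = 444 · (74 / 16428) = 2

Interpretation: for a small percentage change in X, the percentage change in Y is approximately 2.00 times as large.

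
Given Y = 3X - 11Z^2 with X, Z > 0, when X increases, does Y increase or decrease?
Y increases

Taking the partial derivative:
∂Y/∂X = 3

∂Y/∂X = 3 > 0 (assuming positive values)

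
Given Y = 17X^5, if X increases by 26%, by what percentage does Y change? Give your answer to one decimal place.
217.6%

For Y = 17X^5:
If X → X(1 + 0.26)
Then Y → Y · (1 + 0.26)^5
     ≈ Y · 3.1758

Percentage change = ((1 + 0.26)^5 − 1) × 100% ≈ 217.6%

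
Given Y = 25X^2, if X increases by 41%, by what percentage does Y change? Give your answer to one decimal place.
98.8%

For Y = 25X^2:
If X → X(1 + 0.41)
Then Y → Y · (1 + 0.41)^2
     = Y · 1.9881

Percentage change = ((1 + 0.41)^2 − 1) × 100% ≈ 98.8%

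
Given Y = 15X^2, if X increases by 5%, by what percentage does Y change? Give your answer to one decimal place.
10.3%

For Y = 15X^2:
If X → X(1 + 0.05)
Then Y → Y · (1 + 0.05)^2
     = Y · 1.1025

Percentage change = ((1 + 0.05)^2 − 1) × 100% ≈ 10.3%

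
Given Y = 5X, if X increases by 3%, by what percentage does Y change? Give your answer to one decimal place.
3.0%

For Y = 5X:
If X → X(1 + 0.03)
Then Y → Y · (1 + 0.03)^1
     = Y · 1.0300

Percentage change = ((1 + 0.03)^1 − 1) × 100% = 3.0%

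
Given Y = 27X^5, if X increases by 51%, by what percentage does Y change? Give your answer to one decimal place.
685.0%

For Y = 27X^5:
If X → X(1 + 0.51)
Then Y → Y · (1 + 0.51)^5
     ≈ Y · 7.8503

Percentage change = ((1 + 0.51)^5 − 1) × 100% ≈ 685.0%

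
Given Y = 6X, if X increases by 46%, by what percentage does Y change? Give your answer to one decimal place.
46.0%

For Y = 6X:
If X → X(1 + 0.46)
Then Y → Y · (1 + 0.46)^1
     = Y · 1.4600

Percentage change = ((1 + 0.46)^1 − 1) × 100% = 46.0%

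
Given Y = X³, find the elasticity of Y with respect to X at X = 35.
Elasticity = 3

Elasticity = (dY/dX) · (X/Y)

dY/dX = 3·X²
At X = 35: dY/dX = 3675, Y = 42875

Elasticity = 3675 · (35 / 42875) = 3

Interpretation: for a small percentage change in X, the percentage change in Y is approximately 3.00 times as large.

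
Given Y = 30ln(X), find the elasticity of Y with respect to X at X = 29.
Elasticity = 1/ln(29) ≈ 0.2970

Elasticity = (dY/dX) · (X/Y)

dY/dX = 30/X
At X = 29: dY/dX = 30/29, Y = 30·ln(29)

Elasticity = (30/29) · (29 / (30·ln(29))) = 1/ln(29) ≈ 0.2970

Interpretation: for a small percentage change in X, the percentage change in Y is approximately 0.30 times as large.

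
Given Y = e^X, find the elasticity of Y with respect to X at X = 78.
Elasticity = 78

Elasticity = (dY/dX) · (X/Y)

dY/dX = e^X
At X = 78: dY/dX = e^78, Y = e^78

Elasticity = (e^78) · (78 / (e^78)) = 78

Interpretation: for a small percentage change in X, the percentage change in Y is approximately 78.00 times as large.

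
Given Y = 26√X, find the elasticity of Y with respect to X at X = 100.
Elasticity = 1/2

Elasticity = (dY/dX) · (X/Y)

dY/dX = 13/√X
At X = 100: dY/dX = 13/10, Y = 260

Elasticity = (13/10) · (100 / 260) = 1/2

Interpretation: for a small percentage change in X, the percentage change in Y is approximately 0.50 times as large.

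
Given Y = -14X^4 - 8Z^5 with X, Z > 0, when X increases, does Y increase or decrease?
Y decreases

Taking the partial derivative:
∂Y/∂X = -56X^3

∂Y/∂X = -56X^3 < 0 (assuming positive values)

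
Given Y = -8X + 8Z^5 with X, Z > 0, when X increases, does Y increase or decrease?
Y decreases

Taking the partial derivative:
∂Y/∂X = -8

∂Y/∂X = -8 < 0 (assuming positive values)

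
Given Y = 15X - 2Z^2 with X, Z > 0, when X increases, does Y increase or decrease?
Y increases

Taking the partial derivative:
∂Y/∂X = 15

∂Y/∂X = 15 > 0 (assuming positive values)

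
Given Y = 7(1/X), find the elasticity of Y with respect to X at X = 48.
Elasticity = -1

Elasticity = (dY/dX) · (X/Y)

dY/dX = -7/X²
At X = 48: dY/dX = -7/2304, Y = 7/48

Elasticity = (-7/2304) · (48 / (7/48)) = -1

Interpretation: for a small percentage change in X, the percentage change in Y is approximately -1.00 times as large.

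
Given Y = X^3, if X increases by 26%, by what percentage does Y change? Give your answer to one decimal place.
100.0%

For Y = X^3:
If X → X(1 + 0.26)
Then Y → Y · (1 + 0.26)^3
     ≈ Y · 2.0004

Percentage change = ((1 + 0.26)^3 − 1) × 100% ≈ 100.0%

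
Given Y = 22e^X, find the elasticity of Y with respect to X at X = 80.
Elasticity = 80

Elasticity = (dY/dX) · (X/Y)

dY/dX = 22·e^X
At X = 80: dY/dX = 22·e^80, Y = 22·e^80

Elasticity = (22·e^80) · (80 / (22·e^80)) = 80

Interpretation: for a small percentage change in X, the percentage change in Y is approximately 80.00 times as large.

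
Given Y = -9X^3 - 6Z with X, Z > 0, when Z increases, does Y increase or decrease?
Y decreases

Taking the partial derivative:
∂Y/∂Z = -6

∂Y/∂Z = -6 < 0 (assuming positive values)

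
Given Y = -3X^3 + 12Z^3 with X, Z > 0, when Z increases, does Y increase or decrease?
Y increases

Taking the partial derivative:
∂Y/∂Z = 36Z^2

∂Y/∂Z = 36Z^2 > 0 (assuming positive values)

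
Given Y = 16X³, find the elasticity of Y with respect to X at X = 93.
Elasticity = 3

Elasticity = (dY/dX) · (X/Y)

dY/dX = 48·X²
At X = 93: dY/dX = 415152, Y = 12869712

Elasticity = 415152 · (93 / 12869712) = 3

Interpretation: for a small percentage change in X, the percentage change in Y is approximately 3.00 times as large.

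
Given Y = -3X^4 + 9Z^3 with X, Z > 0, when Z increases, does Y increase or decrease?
Y increases

Taking the partial derivative:
∂Y/∂Z = 27Z^2

∂Y/∂Z = 27Z^2 > 0 (assuming positive values)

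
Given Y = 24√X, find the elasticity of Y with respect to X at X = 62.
Elasticity = 1/2

Elasticity = (dY/dX) · (X/Y)

dY/dX = 12/√X
At X = 62: dY/dX = 6·√62/31, Y = 24·√62

Elasticity = (6·√62/31) · (62 / (24·√62)) = 1/2

Interpretation: for a small percentage change in X, the percentage change in Y is approximately 0.50 times as large.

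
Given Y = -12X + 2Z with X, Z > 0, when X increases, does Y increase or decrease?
Y decreases

Taking the partial derivative:
∂Y/∂X = -12

∂Y/∂X = -12 < 0 (assuming positive values)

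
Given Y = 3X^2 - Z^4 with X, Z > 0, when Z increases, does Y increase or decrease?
Y decreases

Taking the partial derivative:
∂Y/∂Z = -4Z^3

∂Y/∂Z = -4Z^3 < 0 (assuming positive values)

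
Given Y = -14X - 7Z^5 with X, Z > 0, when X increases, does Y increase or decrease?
Y decreases

Taking the partial derivative:
∂Y/∂X = -14

∂Y/∂X = -14 < 0 (assuming positive values)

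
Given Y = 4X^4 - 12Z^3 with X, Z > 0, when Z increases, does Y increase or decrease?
Y decreases

Taking the partial derivative:
∂Y/∂Z = -36Z^2

∂Y/∂Z = -36Z^2 < 0 (assuming positive values)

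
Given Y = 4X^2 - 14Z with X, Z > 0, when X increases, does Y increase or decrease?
Y increases

Taking the partial derivative:
∂Y/∂X = 8X

∂Y/∂X = 8X > 0 (assuming positive values)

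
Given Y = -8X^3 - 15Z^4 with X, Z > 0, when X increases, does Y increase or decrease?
Y decreases

Taking the partial derivative:
∂Y/∂X = -24X^2

∂Y/∂X = -24X^2 < 0 (assuming positive values)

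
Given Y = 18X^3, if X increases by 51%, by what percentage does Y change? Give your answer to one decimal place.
244.3%

For Y = 18X^3:
If X → X(1 + 0.51)
Then Y → Y · (1 + 0.51)^3
     ≈ Y · 3.4430

Percentage change = ((1 + 0.51)^3 − 1) × 100% ≈ 244.3%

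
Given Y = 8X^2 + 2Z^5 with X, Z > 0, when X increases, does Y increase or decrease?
Y increases

Taking the partial derivative:
∂Y/∂X = 16X

∂Y/∂X = 16X > 0 (assuming positive values)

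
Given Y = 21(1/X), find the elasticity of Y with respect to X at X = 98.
Elasticity = -1

Elasticity = (dY/dX) · (X/Y)

dY/dX = -21/X²
At X = 98: dY/dX = -3/1372, Y = 3/14

Elasticity = (-3/1372) · (98 / (3/14)) = -1

Interpretation: for a small percentage change in X, the percentage change in Y is approximately -1.00 times as large.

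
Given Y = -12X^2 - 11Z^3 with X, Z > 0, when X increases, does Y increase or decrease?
Y decreases

Taking the partial derivative:
∂Y/∂X = -24X

∂Y/∂X = -24X < 0 (assuming positive values)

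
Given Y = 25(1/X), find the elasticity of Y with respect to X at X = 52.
Elasticity = -1

Elasticity = (dY/dX) · (X/Y)

dY/dX = -25/X²
At X = 52: dY/dX = -25/2704, Y = 25/52

Elasticity = (-25/2704) · (52 / (25/52)) = -1

Interpretation: for a small percentage change in X, the percentage change in Y is approximately -1.00 times as large.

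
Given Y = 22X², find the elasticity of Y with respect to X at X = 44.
Elasticity = 2

Elasticity = (dY/dX) · (X/Y)

dY/dX = 44·X
At X = 44: dY/dX = 1936, Y = 42592

Elasticity = 1936 · (44 / 42592) = 2

Interpretation: for a small percentage change in X, the percentage change in Y is approximately 2.00 times as large.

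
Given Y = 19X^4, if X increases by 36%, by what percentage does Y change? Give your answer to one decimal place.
242.1%

For Y = 19X^4:
If X → X(1 + 0.36)
Then Y → Y · (1 + 0.36)^4
     ≈ Y · 3.4210

Percentage change = ((1 + 0.36)^4 − 1) × 100% ≈ 242.1%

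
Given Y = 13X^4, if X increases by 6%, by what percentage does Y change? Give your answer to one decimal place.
26.2%

For Y = 13X^4:
If X → X(1 + 0.06)
Then Y → Y · (1 + 0.06)^4
     ≈ Y · 1.2625

Percentage change = ((1 + 0.06)^4 − 1) × 100% ≈ 26.2%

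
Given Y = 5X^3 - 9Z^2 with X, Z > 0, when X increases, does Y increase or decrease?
Y increases

Taking the partial derivative:
∂Y/∂X = 15X^2

∂Y/∂X = 15X^2 > 0 (assuming positive values)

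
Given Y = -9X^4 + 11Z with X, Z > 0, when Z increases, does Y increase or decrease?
Y increases

Taking the partial derivative:
∂Y/∂Z = 11

∂Y/∂Z = 11 > 0 (assuming positive values)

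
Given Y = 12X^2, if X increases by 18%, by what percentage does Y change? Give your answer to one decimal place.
39.2%

For Y = 12X^2:
If X → X(1 + 0.18)
Then Y → Y · (1 + 0.18)^2
     = Y · 1.3924

Percentage change = ((1 + 0.18)^2 − 1) × 100% ≈ 39.2%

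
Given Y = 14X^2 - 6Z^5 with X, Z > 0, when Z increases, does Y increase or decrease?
Y decreases

Taking the partial derivative:
∂Y/∂Z = -30Z^4

∂Y/∂Z = -30Z^4 < 0 (assuming positive values)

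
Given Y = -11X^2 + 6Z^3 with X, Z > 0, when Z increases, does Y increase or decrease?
Y increases

Taking the partial derivative:
∂Y/∂Z = 18Z^2

∂Y/∂Z = 18Z^2 > 0 (assuming positive values)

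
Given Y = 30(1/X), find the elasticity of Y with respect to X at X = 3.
Elasticity = -1

Elasticity = (dY/dX) · (X/Y)

dY/dX = -30/X²
At X = 3: dY/dX = -10/3, Y = 10

Elasticity = (-10/3) · (3 / 10) = -1

Interpretation: for a small percentage change in X, the percentage change in Y is approximately -1.00 times as large.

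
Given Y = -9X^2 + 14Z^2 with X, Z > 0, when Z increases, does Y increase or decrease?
Y increases

Taking the partial derivative:
∂Y/∂Z = 28Z

∂Y/∂Z = 28Z > 0 (assuming positive values)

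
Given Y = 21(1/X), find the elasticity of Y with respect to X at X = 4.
Elasticity = -1

Elasticity = (dY/dX) · (X/Y)

dY/dX = -21/X²
At X = 4: dY/dX = -21/16, Y = 21/4

Elasticity = (-21/16) · (4 / (21/4)) = -1

Interpretation: for a small percentage change in X, the percentage change in Y is approximately -1.00 times as large.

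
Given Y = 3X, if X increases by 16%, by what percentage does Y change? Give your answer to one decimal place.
16.0%

For Y = 3X:
If X → X(1 + 0.16)
Then Y → Y · (1 + 0.16)^1
     = Y · 1.1600

Percentage change = ((1 + 0.16)^1 − 1) × 100% = 16.0%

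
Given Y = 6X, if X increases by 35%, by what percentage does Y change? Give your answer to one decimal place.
35.0%

For Y = 6X:
If X → X(1 + 0.35)
Then Y → Y · (1 + 0.35)^1
     = Y · 1.3500

Percentage change = ((1 + 0.35)^1 − 1) × 100% = 35.0%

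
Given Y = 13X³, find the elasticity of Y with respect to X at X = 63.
Elasticity = 3

Elasticity = (dY/dX) · (X/Y)

dY/dX = 39·X²
At X = 63: dY/dX = 154791, Y = 3250611

Elasticity = 154791 · (63 / 3250611) = 3

Interpretation: for a small percentage change in X, the percentage change in Y is approximately 3.00 times as large.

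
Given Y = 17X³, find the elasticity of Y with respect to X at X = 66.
Elasticity = 3

Elasticity = (dY/dX) · (X/Y)

dY/dX = 51·X²
At X = 66: dY/dX = 222156, Y = 4887432

Elasticity = 222156 · (66 / 4887432) = 3

Interpretation: for a small percentage change in X, the percentage change in Y is approximately 3.00 times as large.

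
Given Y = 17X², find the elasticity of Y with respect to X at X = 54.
Elasticity = 2

Elasticity = (dY/dX) · (X/Y)

dY/dX = 34·X
At X = 54: dY/dX = 1836, Y = 49572

Elasticity = 1836 · (54 / 49572) = 2

Interpretation: for a small percentage change in X, the percentage change in Y is approximately 2.00 times as large.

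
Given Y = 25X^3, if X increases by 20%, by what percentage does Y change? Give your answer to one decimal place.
72.8%

For Y = 25X^3:
If X → X(1 + 0.2)
Then Y → Y · (1 + 0.2)^3
     = Y · 1.7280

Percentage change = ((1 + 0.2)^3 − 1) × 100% = 72.8%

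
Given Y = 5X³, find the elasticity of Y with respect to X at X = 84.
Elasticity = 3

Elasticity = (dY/dX) · (X/Y)

dY/dX = 15·X²
At X = 84: dY/dX = 105840, Y = 2963520

Elasticity = 105840 · (84 / 2963520) = 3

Interpretation: for a small percentage change in X, the percentage change in Y is approximately 3.00 times as large.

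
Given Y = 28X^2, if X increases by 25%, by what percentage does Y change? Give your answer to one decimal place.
56.3%

For Y = 28X^2:
If X → X(1 + 0.25)
Then Y → Y · (1 + 0.25)^2
     = Y · 1.5625

Percentage change = ((1 + 0.25)^2 − 1) × 100% ≈ 56.3%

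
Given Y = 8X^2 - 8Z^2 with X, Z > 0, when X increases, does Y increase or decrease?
Y increases

Taking the partial derivative:
∂Y/∂X = 16X

∂Y/∂X = 16X > 0 (assuming positive values)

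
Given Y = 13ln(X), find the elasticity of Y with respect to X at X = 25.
Elasticity = 1/ln(25) ≈ 0.3107

Elasticity = (dY/dX) · (X/Y)

dY/dX = 13/X
At X = 25: dY/dX = 13/25, Y = 13·ln(25)

Elasticity = (13/25) · (25 / (13·ln(25))) = 1/ln(25) ≈ 0.3107

Interpretation: for a small percentage change in X, the percentage change in Y is approximately 0.31 times as large.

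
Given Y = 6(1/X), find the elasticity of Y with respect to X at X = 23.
Elasticity = -1

Elasticity = (dY/dX) · (X/Y)

dY/dX = -6/X²
At X = 23: dY/dX = -6/529, Y = 6/23

Elasticity = (-6/529) · (23 / (6/23)) = -1

Interpretation: for a small percentage change in X, the percentage change in Y is approximately -1.00 times as large.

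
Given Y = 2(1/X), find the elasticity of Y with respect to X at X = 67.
Elasticity = -1

Elasticity = (dY/dX) · (X/Y)

dY/dX = -2/X²
At X = 67: dY/dX = -2/4489, Y = 2/67

Elasticity = (-2/4489) · (67 / (2/67)) = -1

Interpretation: for a small percentage change in X, the percentage change in Y is approximately -1.00 times as large.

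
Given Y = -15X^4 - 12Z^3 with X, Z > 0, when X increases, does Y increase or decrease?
Y decreases

Taking the partial derivative:
∂Y/∂X = -60X^3

∂Y/∂X = -60X^3 < 0 (assuming positive values)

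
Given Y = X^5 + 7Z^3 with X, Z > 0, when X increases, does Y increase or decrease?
Y increases

Taking the partial derivative:
∂Y/∂X = 5X^4

∂Y/∂X = 5X^4 > 0 (assuming positive values)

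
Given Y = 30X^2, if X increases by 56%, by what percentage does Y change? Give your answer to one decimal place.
143.4%

For Y = 30X^2:
If X → X(1 + 0.56)
Then Y → Y · (1 + 0.56)^2
     = Y · 2.4336

Percentage change = ((1 + 0.56)^2 − 1) × 100% ≈ 143.4%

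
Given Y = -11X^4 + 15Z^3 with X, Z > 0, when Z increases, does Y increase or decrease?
Y increases

Taking the partial derivative:
∂Y/∂Z = 45Z^2

∂Y/∂Z = 45Z^2 > 0 (assuming positive values)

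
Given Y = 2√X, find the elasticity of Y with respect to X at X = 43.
Elasticity = 1/2

Elasticity = (dY/dX) · (X/Y)

dY/dX = 1/√X
At X = 43: dY/dX = √43/43, Y = 2·√43

Elasticity = (√43/43) · (43 / (2·√43)) = 1/2

Interpretation: for a small percentage change in X, the percentage change in Y is approximately 0.50 times as large.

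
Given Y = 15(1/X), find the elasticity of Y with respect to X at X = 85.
Elasticity = -1

Elasticity = (dY/dX) · (X/Y)

dY/dX = -15/X²
At X = 85: dY/dX = -3/1445, Y = 3/17

Elasticity = (-3/1445) · (85 / (3/17)) = -1

Interpretation: for a small percentage change in X, the percentage change in Y is approximately -1.00 times as large.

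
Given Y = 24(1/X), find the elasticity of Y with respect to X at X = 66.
Elasticity = -1

Elasticity = (dY/dX) · (X/Y)

dY/dX = -24/X²
At X = 66: dY/dX = -2/363, Y = 4/11

Elasticity = (-2/363) · (66 / (4/11)) = -1

Interpretation: for a small percentage change in X, the percentage change in Y is approximately -1.00 times as large.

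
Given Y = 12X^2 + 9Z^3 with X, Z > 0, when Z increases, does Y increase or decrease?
Y increases

Taking the partial derivative:
∂Y/∂Z = 27Z^2

∂Y/∂Z = 27Z^2 > 0 (assuming positive values)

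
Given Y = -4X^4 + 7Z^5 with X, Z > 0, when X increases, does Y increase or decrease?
Y decreases

Taking the partial derivative:
∂Y/∂X = -16X^3

∂Y/∂X = -16X^3 < 0 (assuming positive values)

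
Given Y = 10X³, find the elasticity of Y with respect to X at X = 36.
Elasticity = 3

Elasticity = (dY/dX) · (X/Y)

dY/dX = 30·X²
At X = 36: dY/dX = 38880, Y = 466560

Elasticity = 38880 · (36 / 466560) = 3

Interpretation: for a small percentage change in X, the percentage change in Y is approximately 3.00 times as large.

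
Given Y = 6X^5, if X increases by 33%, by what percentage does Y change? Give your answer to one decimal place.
316.2%

For Y = 6X^5:
If X → X(1 + 0.33)
Then Y → Y · (1 + 0.33)^5
     ≈ Y · 4.1616

Percentage change = ((1 + 0.33)^5 − 1) × 100% ≈ 316.2%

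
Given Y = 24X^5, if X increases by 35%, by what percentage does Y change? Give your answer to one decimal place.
348.4%

For Y = 24X^5:
If X → X(1 + 0.35)
Then Y → Y · (1 + 0.35)^5
     ≈ Y · 4.4840

Percentage change = ((1 + 0.35)^5 − 1) × 100% ≈ 348.4%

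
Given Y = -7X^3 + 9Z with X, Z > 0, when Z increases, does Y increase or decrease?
Y increases

Taking the partial derivative:
∂Y/∂Z = 9

∂Y/∂Z = 9 > 0 (assuming positive values)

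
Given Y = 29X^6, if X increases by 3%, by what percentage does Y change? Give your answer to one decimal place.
19.4%

For Y = 29X^6:
If X → X(1 + 0.03)
Then Y → Y · (1 + 0.03)^6
     ≈ Y · 1.1941

Percentage change = ((1 + 0.03)^6 − 1) × 100% ≈ 19.4%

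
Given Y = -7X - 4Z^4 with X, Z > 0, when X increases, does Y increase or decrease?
Y decreases

Taking the partial derivative:
∂Y/∂X = -7

∂Y/∂X = -7 < 0 (assuming positive values)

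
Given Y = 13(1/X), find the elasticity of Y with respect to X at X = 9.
Elasticity = -1

Elasticity = (dY/dX) · (X/Y)

dY/dX = -13/X²
At X = 9: dY/dX = -13/81, Y = 13/9

Elasticity = (-13/81) · (9 / (13/9)) = -1

Interpretation: for a small percentage change in X, the percentage change in Y is approximately -1.00 times as large.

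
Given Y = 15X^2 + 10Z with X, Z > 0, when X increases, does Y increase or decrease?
Y increases

Taking the partial derivative:
∂Y/∂X = 30X

∂Y/∂X = 30X > 0 (assuming positive values)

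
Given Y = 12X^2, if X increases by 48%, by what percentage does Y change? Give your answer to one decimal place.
119.0%

For Y = 12X^2:
If X → X(1 + 0.48)
Then Y → Y · (1 + 0.48)^2
     = Y · 2.1904

Percentage change = ((1 + 0.48)^2 − 1) × 100% ≈ 119.0%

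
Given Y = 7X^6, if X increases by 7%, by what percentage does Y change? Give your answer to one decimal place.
50.1%

For Y = 7X^6:
If X → X(1 + 0.07)
Then Y → Y · (1 + 0.07)^6
     ≈ Y · 1.5007

Percentage change = ((1 + 0.07)^6 − 1) × 100% ≈ 50.1%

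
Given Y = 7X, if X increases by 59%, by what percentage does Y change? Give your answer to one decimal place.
59.0%

For Y = 7X:
If X → X(1 + 0.59)
Then Y → Y · (1 + 0.59)^1
     = Y · 1.5900

Percentage change = ((1 + 0.59)^1 − 1) × 100% = 59.0%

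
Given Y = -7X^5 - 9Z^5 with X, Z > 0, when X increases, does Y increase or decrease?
Y decreases

Taking the partial derivative:
∂Y/∂X = -35X^4

∂Y/∂X = -35X^4 < 0 (assuming positive values)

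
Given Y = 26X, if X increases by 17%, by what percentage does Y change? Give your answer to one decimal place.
17.0%

For Y = 26X:
If X → X(1 + 0.17)
Then Y → Y · (1 + 0.17)^1
     = Y · 1.1700

Percentage change = ((1 + 0.17)^1 − 1) × 100% = 17.0%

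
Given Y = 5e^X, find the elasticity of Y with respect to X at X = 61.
Elasticity = 61

Elasticity = (dY/dX) · (X/Y)

dY/dX = 5·e^X
At X = 61: dY/dX = 5·e^61, Y = 5·e^61

Elasticity = (5·e^61) · (61 / (5·e^61)) = 61

Interpretation: for a small percentage change in X, the percentage change in Y is approximately 61.00 times as large.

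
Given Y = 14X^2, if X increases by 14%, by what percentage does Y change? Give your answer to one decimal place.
30.0%

For Y = 14X^2:
If X → X(1 + 0.14)
Then Y → Y · (1 + 0.14)^2
     = Y · 1.2996

Percentage change = ((1 + 0.14)^2 − 1) × 100% ≈ 30.0%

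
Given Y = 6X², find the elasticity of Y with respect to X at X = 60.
Elasticity = 2

Elasticity = (dY/dX) · (X/Y)

dY/dX = 12·X
At X = 60: dY/dX = 720, Y = 21600

Elasticity = 720 · (60 / 21600) = 2

Interpretation: for a small percentage change in X, the percentage change in Y is approximately 2.00 times as large.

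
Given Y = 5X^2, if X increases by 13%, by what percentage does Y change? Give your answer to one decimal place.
27.7%

For Y = 5X^2:
If X → X(1 + 0.13)
Then Y → Y · (1 + 0.13)^2
     = Y · 1.2769

Percentage change = ((1 + 0.13)^2 − 1) × 100% ≈ 27.7%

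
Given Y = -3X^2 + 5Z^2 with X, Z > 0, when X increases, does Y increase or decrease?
Y decreases

Taking the partial derivative:
∂Y/∂X = -6X

∂Y/∂X = -6X < 0 (assuming positive values)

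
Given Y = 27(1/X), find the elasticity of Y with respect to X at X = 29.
Elasticity = -1

Elasticity = (dY/dX) · (X/Y)

dY/dX = -27/X²
At X = 29: dY/dX = -27/841, Y = 27/29

Elasticity = (-27/841) · (29 / (27/29)) = -1

Interpretation: for a small percentage change in X, the percentage change in Y is approximately -1.00 times as large.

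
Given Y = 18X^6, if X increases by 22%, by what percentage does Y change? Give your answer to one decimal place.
229.7%

For Y = 18X^6:
If X → X(1 + 0.22)
Then Y → Y · (1 + 0.22)^6
     ≈ Y · 3.2973

Percentage change = ((1 + 0.22)^6 − 1) × 100% ≈ 229.7%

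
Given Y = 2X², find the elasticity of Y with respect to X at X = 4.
Elasticity = 2

Elasticity = (dY/dX) · (X/Y)

dY/dX = 4·X
At X = 4: dY/dX = 16, Y = 32

Elasticity = 16 · (4 / 32) = 2

Interpretation: for a small percentage change in X, the percentage change in Y is approximately 2.00 times as large.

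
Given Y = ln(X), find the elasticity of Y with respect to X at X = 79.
Elasticity = 1/ln(79) ≈ 0.2289

Elasticity = (dY/dX) · (X/Y)

dY/dX = 1/X
At X = 79: dY/dX = 1/79, Y = ln(79)

Elasticity = (1/79) · (79 / (ln(79))) = 1/ln(79) ≈ 0.2289

Interpretation: for a small percentage change in X, the percentage change in Y is approximately 0.23 times as large.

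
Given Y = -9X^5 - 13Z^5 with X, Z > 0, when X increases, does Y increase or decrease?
Y decreases

Taking the partial derivative:
∂Y/∂X = -45X^4

∂Y/∂X = -45X^4 < 0 (assuming positive values)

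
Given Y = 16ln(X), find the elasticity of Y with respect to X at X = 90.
Elasticity = 1/ln(90) ≈ 0.2222

Elasticity = (dY/dX) · (X/Y)

dY/dX = 16/X
At X = 90: dY/dX = 8/45, Y = 16·ln(90)

Elasticity = (8/45) · (90 / (16·ln(90))) = 1/ln(90) ≈ 0.2222

Interpretation: for a small percentage change in X, the percentage change in Y is approximately 0.22 times as large.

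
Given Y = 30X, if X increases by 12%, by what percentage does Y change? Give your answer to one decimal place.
12.0%

For Y = 30X:
If X → X(1 + 0.12)
Then Y → Y · (1 + 0.12)^1
     = Y · 1.1200

Percentage change = ((1 + 0.12)^1 − 1) × 100% = 12.0%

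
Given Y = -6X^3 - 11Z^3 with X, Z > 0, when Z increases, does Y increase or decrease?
Y decreases

Taking the partial derivative:
∂Y/∂Z = -33Z^2

∂Y/∂Z = -33Z^2 < 0 (assuming positive values)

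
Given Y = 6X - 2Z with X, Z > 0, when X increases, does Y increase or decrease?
Y increases

Taking the partial derivative:
∂Y/∂X = 6

∂Y/∂X = 6 > 0 (assuming positive values)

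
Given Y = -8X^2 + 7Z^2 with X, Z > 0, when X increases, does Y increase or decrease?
Y decreases

Taking the partial derivative:
∂Y/∂X = -16X

∂Y/∂X = -16X < 0 (assuming positive values)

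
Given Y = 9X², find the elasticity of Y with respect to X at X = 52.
Elasticity = 2

Elasticity = (dY/dX) · (X/Y)

dY/dX = 18·X
At X = 52: dY/dX = 936, Y = 24336

Elasticity = 936 · (52 / 24336) = 2

Interpretation: for a small percentage change in X, the percentage change in Y is approximately 2.00 times as large.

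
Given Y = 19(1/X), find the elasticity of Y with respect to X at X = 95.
Elasticity = -1

Elasticity = (dY/dX) · (X/Y)

dY/dX = -19/X²
At X = 95: dY/dX = -1/475, Y = 1/5

Elasticity = (-1/475) · (95 / (1/5)) = -1

Interpretation: for a small percentage change in X, the percentage change in Y is approximately -1.00 times as large.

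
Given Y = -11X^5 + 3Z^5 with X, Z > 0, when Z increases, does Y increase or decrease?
Y increases

Taking the partial derivative:
∂Y/∂Z = 15Z^4

∂Y/∂Z = 15Z^4 > 0 (assuming positive values)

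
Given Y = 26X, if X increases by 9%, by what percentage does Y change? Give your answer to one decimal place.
9.0%

For Y = 26X:
If X → X(1 + 0.09)
Then Y → Y · (1 + 0.09)^1
     = Y · 1.0900

Percentage change = ((1 + 0.09)^1 − 1) × 100% = 9.0%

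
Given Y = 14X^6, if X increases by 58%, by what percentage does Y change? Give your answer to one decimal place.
1455.8%

For Y = 14X^6:
If X → X(1 + 0.58)
Then Y → Y · (1 + 0.58)^6
     ≈ Y · 15.5576

Percentage change = ((1 + 0.58)^6 − 1) × 100% ≈ 1455.8%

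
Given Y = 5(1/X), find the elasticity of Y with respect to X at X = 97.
Elasticity = -1

Elasticity = (dY/dX) · (X/Y)

dY/dX = -5/X²
At X = 97: dY/dX = -5/9409, Y = 5/97

Elasticity = (-5/9409) · (97 / (5/97)) = -1

Interpretation: for a small percentage change in X, the percentage change in Y is approximately -1.00 times as large.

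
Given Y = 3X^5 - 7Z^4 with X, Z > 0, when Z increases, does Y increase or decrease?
Y decreases

Taking the partial derivative:
∂Y/∂Z = -28Z^3

∂Y/∂Z = -28Z^3 < 0 (assuming positive values)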